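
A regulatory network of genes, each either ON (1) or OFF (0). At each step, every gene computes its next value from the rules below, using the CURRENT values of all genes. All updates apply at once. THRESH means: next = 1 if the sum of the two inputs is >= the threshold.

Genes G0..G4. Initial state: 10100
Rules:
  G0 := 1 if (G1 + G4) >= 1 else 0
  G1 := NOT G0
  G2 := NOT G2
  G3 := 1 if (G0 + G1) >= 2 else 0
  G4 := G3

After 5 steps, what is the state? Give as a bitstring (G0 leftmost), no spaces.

Step 1: G0=(0+0>=1)=0 G1=NOT G0=NOT 1=0 G2=NOT G2=NOT 1=0 G3=(1+0>=2)=0 G4=G3=0 -> 00000
Step 2: G0=(0+0>=1)=0 G1=NOT G0=NOT 0=1 G2=NOT G2=NOT 0=1 G3=(0+0>=2)=0 G4=G3=0 -> 01100
Step 3: G0=(1+0>=1)=1 G1=NOT G0=NOT 0=1 G2=NOT G2=NOT 1=0 G3=(0+1>=2)=0 G4=G3=0 -> 11000
Step 4: G0=(1+0>=1)=1 G1=NOT G0=NOT 1=0 G2=NOT G2=NOT 0=1 G3=(1+1>=2)=1 G4=G3=0 -> 10110
Step 5: G0=(0+0>=1)=0 G1=NOT G0=NOT 1=0 G2=NOT G2=NOT 1=0 G3=(1+0>=2)=0 G4=G3=1 -> 00001

00001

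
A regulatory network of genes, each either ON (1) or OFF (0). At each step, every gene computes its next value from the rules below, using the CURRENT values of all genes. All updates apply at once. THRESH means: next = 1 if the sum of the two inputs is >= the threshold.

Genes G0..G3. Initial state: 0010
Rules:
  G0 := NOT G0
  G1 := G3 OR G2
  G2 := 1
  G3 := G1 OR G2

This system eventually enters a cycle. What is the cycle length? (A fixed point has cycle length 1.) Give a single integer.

Answer: 2

Derivation:
Step 0: 0010
Step 1: G0=NOT G0=NOT 0=1 G1=G3|G2=0|1=1 G2=1(const) G3=G1|G2=0|1=1 -> 1111
Step 2: G0=NOT G0=NOT 1=0 G1=G3|G2=1|1=1 G2=1(const) G3=G1|G2=1|1=1 -> 0111
Step 3: G0=NOT G0=NOT 0=1 G1=G3|G2=1|1=1 G2=1(const) G3=G1|G2=1|1=1 -> 1111
State from step 3 equals state from step 1 -> cycle length 2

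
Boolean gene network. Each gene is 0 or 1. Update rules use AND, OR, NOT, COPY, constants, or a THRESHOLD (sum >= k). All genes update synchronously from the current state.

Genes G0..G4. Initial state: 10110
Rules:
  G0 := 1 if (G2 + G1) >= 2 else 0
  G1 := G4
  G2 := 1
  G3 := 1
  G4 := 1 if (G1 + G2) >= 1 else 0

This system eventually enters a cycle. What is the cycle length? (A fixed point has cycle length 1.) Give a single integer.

Step 0: 10110
Step 1: G0=(1+0>=2)=0 G1=G4=0 G2=1(const) G3=1(const) G4=(0+1>=1)=1 -> 00111
Step 2: G0=(1+0>=2)=0 G1=G4=1 G2=1(const) G3=1(const) G4=(0+1>=1)=1 -> 01111
Step 3: G0=(1+1>=2)=1 G1=G4=1 G2=1(const) G3=1(const) G4=(1+1>=1)=1 -> 11111
Step 4: G0=(1+1>=2)=1 G1=G4=1 G2=1(const) G3=1(const) G4=(1+1>=1)=1 -> 11111
State from step 4 equals state from step 3 -> cycle length 1

Answer: 1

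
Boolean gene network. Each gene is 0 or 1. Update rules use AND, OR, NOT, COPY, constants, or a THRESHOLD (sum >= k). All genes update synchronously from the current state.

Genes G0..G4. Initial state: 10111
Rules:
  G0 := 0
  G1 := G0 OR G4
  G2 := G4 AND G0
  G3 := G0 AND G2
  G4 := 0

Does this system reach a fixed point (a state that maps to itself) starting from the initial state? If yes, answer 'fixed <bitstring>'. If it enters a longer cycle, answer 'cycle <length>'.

Step 0: 10111
Step 1: G0=0(const) G1=G0|G4=1|1=1 G2=G4&G0=1&1=1 G3=G0&G2=1&1=1 G4=0(const) -> 01110
Step 2: G0=0(const) G1=G0|G4=0|0=0 G2=G4&G0=0&0=0 G3=G0&G2=0&1=0 G4=0(const) -> 00000
Step 3: G0=0(const) G1=G0|G4=0|0=0 G2=G4&G0=0&0=0 G3=G0&G2=0&0=0 G4=0(const) -> 00000
Fixed point reached at step 2: 00000

Answer: fixed 00000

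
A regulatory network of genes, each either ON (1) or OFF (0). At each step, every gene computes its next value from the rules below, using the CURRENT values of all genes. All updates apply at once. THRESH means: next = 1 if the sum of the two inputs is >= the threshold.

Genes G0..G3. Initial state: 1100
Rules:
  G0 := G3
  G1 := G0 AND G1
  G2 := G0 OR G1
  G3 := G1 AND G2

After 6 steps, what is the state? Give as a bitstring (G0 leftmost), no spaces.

Step 1: G0=G3=0 G1=G0&G1=1&1=1 G2=G0|G1=1|1=1 G3=G1&G2=1&0=0 -> 0110
Step 2: G0=G3=0 G1=G0&G1=0&1=0 G2=G0|G1=0|1=1 G3=G1&G2=1&1=1 -> 0011
Step 3: G0=G3=1 G1=G0&G1=0&0=0 G2=G0|G1=0|0=0 G3=G1&G2=0&1=0 -> 1000
Step 4: G0=G3=0 G1=G0&G1=1&0=0 G2=G0|G1=1|0=1 G3=G1&G2=0&0=0 -> 0010
Step 5: G0=G3=0 G1=G0&G1=0&0=0 G2=G0|G1=0|0=0 G3=G1&G2=0&1=0 -> 0000
Step 6: G0=G3=0 G1=G0&G1=0&0=0 G2=G0|G1=0|0=0 G3=G1&G2=0&0=0 -> 0000

0000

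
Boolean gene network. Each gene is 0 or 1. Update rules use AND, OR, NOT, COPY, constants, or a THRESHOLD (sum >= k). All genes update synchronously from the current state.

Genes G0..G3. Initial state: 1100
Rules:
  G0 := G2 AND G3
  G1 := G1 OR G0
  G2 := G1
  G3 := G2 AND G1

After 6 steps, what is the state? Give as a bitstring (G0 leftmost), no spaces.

Step 1: G0=G2&G3=0&0=0 G1=G1|G0=1|1=1 G2=G1=1 G3=G2&G1=0&1=0 -> 0110
Step 2: G0=G2&G3=1&0=0 G1=G1|G0=1|0=1 G2=G1=1 G3=G2&G1=1&1=1 -> 0111
Step 3: G0=G2&G3=1&1=1 G1=G1|G0=1|0=1 G2=G1=1 G3=G2&G1=1&1=1 -> 1111
Step 4: G0=G2&G3=1&1=1 G1=G1|G0=1|1=1 G2=G1=1 G3=G2&G1=1&1=1 -> 1111
Step 5: G0=G2&G3=1&1=1 G1=G1|G0=1|1=1 G2=G1=1 G3=G2&G1=1&1=1 -> 1111
Step 6: G0=G2&G3=1&1=1 G1=G1|G0=1|1=1 G2=G1=1 G3=G2&G1=1&1=1 -> 1111

1111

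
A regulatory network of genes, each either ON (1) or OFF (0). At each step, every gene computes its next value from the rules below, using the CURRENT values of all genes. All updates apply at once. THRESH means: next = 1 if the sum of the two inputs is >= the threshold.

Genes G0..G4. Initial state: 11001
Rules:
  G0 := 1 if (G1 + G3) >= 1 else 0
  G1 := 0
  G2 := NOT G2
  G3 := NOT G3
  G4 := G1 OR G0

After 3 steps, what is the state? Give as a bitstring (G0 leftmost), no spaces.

Step 1: G0=(1+0>=1)=1 G1=0(const) G2=NOT G2=NOT 0=1 G3=NOT G3=NOT 0=1 G4=G1|G0=1|1=1 -> 10111
Step 2: G0=(0+1>=1)=1 G1=0(const) G2=NOT G2=NOT 1=0 G3=NOT G3=NOT 1=0 G4=G1|G0=0|1=1 -> 10001
Step 3: G0=(0+0>=1)=0 G1=0(const) G2=NOT G2=NOT 0=1 G3=NOT G3=NOT 0=1 G4=G1|G0=0|1=1 -> 00111

00111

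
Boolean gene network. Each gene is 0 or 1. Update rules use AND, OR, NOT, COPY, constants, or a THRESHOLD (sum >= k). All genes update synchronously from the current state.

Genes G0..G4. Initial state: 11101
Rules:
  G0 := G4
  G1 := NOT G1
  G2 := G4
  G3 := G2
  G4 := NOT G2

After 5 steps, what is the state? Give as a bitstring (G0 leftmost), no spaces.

Step 1: G0=G4=1 G1=NOT G1=NOT 1=0 G2=G4=1 G3=G2=1 G4=NOT G2=NOT 1=0 -> 10110
Step 2: G0=G4=0 G1=NOT G1=NOT 0=1 G2=G4=0 G3=G2=1 G4=NOT G2=NOT 1=0 -> 01010
Step 3: G0=G4=0 G1=NOT G1=NOT 1=0 G2=G4=0 G3=G2=0 G4=NOT G2=NOT 0=1 -> 00001
Step 4: G0=G4=1 G1=NOT G1=NOT 0=1 G2=G4=1 G3=G2=0 G4=NOT G2=NOT 0=1 -> 11101
Step 5: G0=G4=1 G1=NOT G1=NOT 1=0 G2=G4=1 G3=G2=1 G4=NOT G2=NOT 1=0 -> 10110

10110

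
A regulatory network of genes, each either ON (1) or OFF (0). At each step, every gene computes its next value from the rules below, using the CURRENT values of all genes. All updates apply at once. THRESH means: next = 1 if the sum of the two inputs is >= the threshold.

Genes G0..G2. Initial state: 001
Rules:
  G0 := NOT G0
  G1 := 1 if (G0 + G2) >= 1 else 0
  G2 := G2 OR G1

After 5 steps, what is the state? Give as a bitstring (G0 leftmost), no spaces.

Step 1: G0=NOT G0=NOT 0=1 G1=(0+1>=1)=1 G2=G2|G1=1|0=1 -> 111
Step 2: G0=NOT G0=NOT 1=0 G1=(1+1>=1)=1 G2=G2|G1=1|1=1 -> 011
Step 3: G0=NOT G0=NOT 0=1 G1=(0+1>=1)=1 G2=G2|G1=1|1=1 -> 111
Step 4: G0=NOT G0=NOT 1=0 G1=(1+1>=1)=1 G2=G2|G1=1|1=1 -> 011
Step 5: G0=NOT G0=NOT 0=1 G1=(0+1>=1)=1 G2=G2|G1=1|1=1 -> 111

111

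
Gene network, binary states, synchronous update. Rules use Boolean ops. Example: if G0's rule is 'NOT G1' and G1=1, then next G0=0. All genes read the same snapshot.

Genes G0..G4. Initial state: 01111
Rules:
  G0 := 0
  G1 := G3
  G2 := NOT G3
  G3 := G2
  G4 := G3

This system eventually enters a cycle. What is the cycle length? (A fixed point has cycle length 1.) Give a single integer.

Step 0: 01111
Step 1: G0=0(const) G1=G3=1 G2=NOT G3=NOT 1=0 G3=G2=1 G4=G3=1 -> 01011
Step 2: G0=0(const) G1=G3=1 G2=NOT G3=NOT 1=0 G3=G2=0 G4=G3=1 -> 01001
Step 3: G0=0(const) G1=G3=0 G2=NOT G3=NOT 0=1 G3=G2=0 G4=G3=0 -> 00100
Step 4: G0=0(const) G1=G3=0 G2=NOT G3=NOT 0=1 G3=G2=1 G4=G3=0 -> 00110
Step 5: G0=0(const) G1=G3=1 G2=NOT G3=NOT 1=0 G3=G2=1 G4=G3=1 -> 01011
State from step 5 equals state from step 1 -> cycle length 4

Answer: 4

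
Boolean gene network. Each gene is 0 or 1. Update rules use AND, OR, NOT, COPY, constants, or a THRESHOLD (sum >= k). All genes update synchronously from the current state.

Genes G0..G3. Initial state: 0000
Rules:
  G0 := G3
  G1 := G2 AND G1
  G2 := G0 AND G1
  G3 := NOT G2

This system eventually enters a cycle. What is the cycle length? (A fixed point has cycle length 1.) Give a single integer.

Step 0: 0000
Step 1: G0=G3=0 G1=G2&G1=0&0=0 G2=G0&G1=0&0=0 G3=NOT G2=NOT 0=1 -> 0001
Step 2: G0=G3=1 G1=G2&G1=0&0=0 G2=G0&G1=0&0=0 G3=NOT G2=NOT 0=1 -> 1001
Step 3: G0=G3=1 G1=G2&G1=0&0=0 G2=G0&G1=1&0=0 G3=NOT G2=NOT 0=1 -> 1001
State from step 3 equals state from step 2 -> cycle length 1

Answer: 1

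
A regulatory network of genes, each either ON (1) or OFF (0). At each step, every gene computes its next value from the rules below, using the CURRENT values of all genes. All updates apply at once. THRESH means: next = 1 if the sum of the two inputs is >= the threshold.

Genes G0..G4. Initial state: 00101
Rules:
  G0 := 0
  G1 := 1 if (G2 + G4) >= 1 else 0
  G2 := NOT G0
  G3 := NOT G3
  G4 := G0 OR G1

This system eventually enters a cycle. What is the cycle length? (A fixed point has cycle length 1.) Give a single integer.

Step 0: 00101
Step 1: G0=0(const) G1=(1+1>=1)=1 G2=NOT G0=NOT 0=1 G3=NOT G3=NOT 0=1 G4=G0|G1=0|0=0 -> 01110
Step 2: G0=0(const) G1=(1+0>=1)=1 G2=NOT G0=NOT 0=1 G3=NOT G3=NOT 1=0 G4=G0|G1=0|1=1 -> 01101
Step 3: G0=0(const) G1=(1+1>=1)=1 G2=NOT G0=NOT 0=1 G3=NOT G3=NOT 0=1 G4=G0|G1=0|1=1 -> 01111
Step 4: G0=0(const) G1=(1+1>=1)=1 G2=NOT G0=NOT 0=1 G3=NOT G3=NOT 1=0 G4=G0|G1=0|1=1 -> 01101
State from step 4 equals state from step 2 -> cycle length 2

Answer: 2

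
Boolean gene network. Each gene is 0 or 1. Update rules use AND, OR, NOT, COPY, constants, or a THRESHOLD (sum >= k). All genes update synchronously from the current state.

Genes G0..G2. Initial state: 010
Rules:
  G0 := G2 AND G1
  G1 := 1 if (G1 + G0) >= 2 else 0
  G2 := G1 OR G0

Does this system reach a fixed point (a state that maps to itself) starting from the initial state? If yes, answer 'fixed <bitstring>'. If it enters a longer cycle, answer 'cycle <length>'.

Step 0: 010
Step 1: G0=G2&G1=0&1=0 G1=(1+0>=2)=0 G2=G1|G0=1|0=1 -> 001
Step 2: G0=G2&G1=1&0=0 G1=(0+0>=2)=0 G2=G1|G0=0|0=0 -> 000
Step 3: G0=G2&G1=0&0=0 G1=(0+0>=2)=0 G2=G1|G0=0|0=0 -> 000
Fixed point reached at step 2: 000

Answer: fixed 000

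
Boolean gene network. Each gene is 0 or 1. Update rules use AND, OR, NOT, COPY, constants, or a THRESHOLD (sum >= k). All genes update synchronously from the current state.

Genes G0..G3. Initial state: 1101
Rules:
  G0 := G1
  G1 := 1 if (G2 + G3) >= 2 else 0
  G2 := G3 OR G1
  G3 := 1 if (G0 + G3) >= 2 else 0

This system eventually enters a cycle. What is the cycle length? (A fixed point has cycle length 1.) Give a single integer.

Step 0: 1101
Step 1: G0=G1=1 G1=(0+1>=2)=0 G2=G3|G1=1|1=1 G3=(1+1>=2)=1 -> 1011
Step 2: G0=G1=0 G1=(1+1>=2)=1 G2=G3|G1=1|0=1 G3=(1+1>=2)=1 -> 0111
Step 3: G0=G1=1 G1=(1+1>=2)=1 G2=G3|G1=1|1=1 G3=(0+1>=2)=0 -> 1110
Step 4: G0=G1=1 G1=(1+0>=2)=0 G2=G3|G1=0|1=1 G3=(1+0>=2)=0 -> 1010
Step 5: G0=G1=0 G1=(1+0>=2)=0 G2=G3|G1=0|0=0 G3=(1+0>=2)=0 -> 0000
Step 6: G0=G1=0 G1=(0+0>=2)=0 G2=G3|G1=0|0=0 G3=(0+0>=2)=0 -> 0000
State from step 6 equals state from step 5 -> cycle length 1

Answer: 1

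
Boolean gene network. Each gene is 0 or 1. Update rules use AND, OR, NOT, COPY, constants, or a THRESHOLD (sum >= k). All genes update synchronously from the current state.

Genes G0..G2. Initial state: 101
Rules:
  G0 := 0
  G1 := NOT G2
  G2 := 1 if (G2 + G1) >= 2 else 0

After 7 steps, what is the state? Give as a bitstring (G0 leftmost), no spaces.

Step 1: G0=0(const) G1=NOT G2=NOT 1=0 G2=(1+0>=2)=0 -> 000
Step 2: G0=0(const) G1=NOT G2=NOT 0=1 G2=(0+0>=2)=0 -> 010
Step 3: G0=0(const) G1=NOT G2=NOT 0=1 G2=(0+1>=2)=0 -> 010
Step 4: G0=0(const) G1=NOT G2=NOT 0=1 G2=(0+1>=2)=0 -> 010
Step 5: G0=0(const) G1=NOT G2=NOT 0=1 G2=(0+1>=2)=0 -> 010
Step 6: G0=0(const) G1=NOT G2=NOT 0=1 G2=(0+1>=2)=0 -> 010
Step 7: G0=0(const) G1=NOT G2=NOT 0=1 G2=(0+1>=2)=0 -> 010

010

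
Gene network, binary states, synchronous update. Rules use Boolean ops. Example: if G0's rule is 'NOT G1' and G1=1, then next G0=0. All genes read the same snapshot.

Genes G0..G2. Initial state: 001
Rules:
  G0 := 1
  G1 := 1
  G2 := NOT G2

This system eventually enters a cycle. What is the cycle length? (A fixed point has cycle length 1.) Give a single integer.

Answer: 2

Derivation:
Step 0: 001
Step 1: G0=1(const) G1=1(const) G2=NOT G2=NOT 1=0 -> 110
Step 2: G0=1(const) G1=1(const) G2=NOT G2=NOT 0=1 -> 111
Step 3: G0=1(const) G1=1(const) G2=NOT G2=NOT 1=0 -> 110
State from step 3 equals state from step 1 -> cycle length 2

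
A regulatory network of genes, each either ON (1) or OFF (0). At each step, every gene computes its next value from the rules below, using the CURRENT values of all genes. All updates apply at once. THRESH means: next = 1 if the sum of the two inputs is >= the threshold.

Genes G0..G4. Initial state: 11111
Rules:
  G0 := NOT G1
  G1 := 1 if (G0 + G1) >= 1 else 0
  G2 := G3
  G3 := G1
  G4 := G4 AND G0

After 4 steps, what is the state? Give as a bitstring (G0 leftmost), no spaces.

Step 1: G0=NOT G1=NOT 1=0 G1=(1+1>=1)=1 G2=G3=1 G3=G1=1 G4=G4&G0=1&1=1 -> 01111
Step 2: G0=NOT G1=NOT 1=0 G1=(0+1>=1)=1 G2=G3=1 G3=G1=1 G4=G4&G0=1&0=0 -> 01110
Step 3: G0=NOT G1=NOT 1=0 G1=(0+1>=1)=1 G2=G3=1 G3=G1=1 G4=G4&G0=0&0=0 -> 01110
Step 4: G0=NOT G1=NOT 1=0 G1=(0+1>=1)=1 G2=G3=1 G3=G1=1 G4=G4&G0=0&0=0 -> 01110

01110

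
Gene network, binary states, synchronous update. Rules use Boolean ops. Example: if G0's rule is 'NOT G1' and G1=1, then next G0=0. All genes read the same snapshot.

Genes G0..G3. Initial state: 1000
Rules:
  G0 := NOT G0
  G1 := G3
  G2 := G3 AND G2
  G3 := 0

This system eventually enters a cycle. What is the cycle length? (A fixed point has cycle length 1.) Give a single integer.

Step 0: 1000
Step 1: G0=NOT G0=NOT 1=0 G1=G3=0 G2=G3&G2=0&0=0 G3=0(const) -> 0000
Step 2: G0=NOT G0=NOT 0=1 G1=G3=0 G2=G3&G2=0&0=0 G3=0(const) -> 1000
State from step 2 equals state from step 0 -> cycle length 2

Answer: 2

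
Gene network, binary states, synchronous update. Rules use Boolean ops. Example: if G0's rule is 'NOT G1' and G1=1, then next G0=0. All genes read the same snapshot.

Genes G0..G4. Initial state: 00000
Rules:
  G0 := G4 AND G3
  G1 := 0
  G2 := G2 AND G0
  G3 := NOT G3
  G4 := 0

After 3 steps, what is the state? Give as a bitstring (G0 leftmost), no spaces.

Step 1: G0=G4&G3=0&0=0 G1=0(const) G2=G2&G0=0&0=0 G3=NOT G3=NOT 0=1 G4=0(const) -> 00010
Step 2: G0=G4&G3=0&1=0 G1=0(const) G2=G2&G0=0&0=0 G3=NOT G3=NOT 1=0 G4=0(const) -> 00000
Step 3: G0=G4&G3=0&0=0 G1=0(const) G2=G2&G0=0&0=0 G3=NOT G3=NOT 0=1 G4=0(const) -> 00010

00010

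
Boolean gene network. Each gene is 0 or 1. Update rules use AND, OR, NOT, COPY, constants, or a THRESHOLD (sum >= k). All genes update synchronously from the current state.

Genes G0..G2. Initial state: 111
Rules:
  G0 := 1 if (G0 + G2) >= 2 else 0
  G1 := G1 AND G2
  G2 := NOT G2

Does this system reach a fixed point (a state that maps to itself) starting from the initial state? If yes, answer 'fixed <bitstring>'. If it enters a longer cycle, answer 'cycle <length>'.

Answer: cycle 2

Derivation:
Step 0: 111
Step 1: G0=(1+1>=2)=1 G1=G1&G2=1&1=1 G2=NOT G2=NOT 1=0 -> 110
Step 2: G0=(1+0>=2)=0 G1=G1&G2=1&0=0 G2=NOT G2=NOT 0=1 -> 001
Step 3: G0=(0+1>=2)=0 G1=G1&G2=0&1=0 G2=NOT G2=NOT 1=0 -> 000
Step 4: G0=(0+0>=2)=0 G1=G1&G2=0&0=0 G2=NOT G2=NOT 0=1 -> 001
Cycle of length 2 starting at step 2 -> no fixed point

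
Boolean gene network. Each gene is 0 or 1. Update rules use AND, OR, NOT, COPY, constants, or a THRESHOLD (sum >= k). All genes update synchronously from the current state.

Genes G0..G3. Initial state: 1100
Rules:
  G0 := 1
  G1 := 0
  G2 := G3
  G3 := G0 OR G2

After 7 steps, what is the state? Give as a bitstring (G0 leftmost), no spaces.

Step 1: G0=1(const) G1=0(const) G2=G3=0 G3=G0|G2=1|0=1 -> 1001
Step 2: G0=1(const) G1=0(const) G2=G3=1 G3=G0|G2=1|0=1 -> 1011
Step 3: G0=1(const) G1=0(const) G2=G3=1 G3=G0|G2=1|1=1 -> 1011
Step 4: G0=1(const) G1=0(const) G2=G3=1 G3=G0|G2=1|1=1 -> 1011
Step 5: G0=1(const) G1=0(const) G2=G3=1 G3=G0|G2=1|1=1 -> 1011
Step 6: G0=1(const) G1=0(const) G2=G3=1 G3=G0|G2=1|1=1 -> 1011
Step 7: G0=1(const) G1=0(const) G2=G3=1 G3=G0|G2=1|1=1 -> 1011

1011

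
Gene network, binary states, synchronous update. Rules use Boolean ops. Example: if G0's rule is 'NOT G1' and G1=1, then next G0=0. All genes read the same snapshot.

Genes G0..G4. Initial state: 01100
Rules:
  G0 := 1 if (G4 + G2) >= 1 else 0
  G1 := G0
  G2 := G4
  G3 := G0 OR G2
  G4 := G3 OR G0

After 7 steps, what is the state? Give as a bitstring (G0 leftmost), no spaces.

Step 1: G0=(0+1>=1)=1 G1=G0=0 G2=G4=0 G3=G0|G2=0|1=1 G4=G3|G0=0|0=0 -> 10010
Step 2: G0=(0+0>=1)=0 G1=G0=1 G2=G4=0 G3=G0|G2=1|0=1 G4=G3|G0=1|1=1 -> 01011
Step 3: G0=(1+0>=1)=1 G1=G0=0 G2=G4=1 G3=G0|G2=0|0=0 G4=G3|G0=1|0=1 -> 10101
Step 4: G0=(1+1>=1)=1 G1=G0=1 G2=G4=1 G3=G0|G2=1|1=1 G4=G3|G0=0|1=1 -> 11111
Step 5: G0=(1+1>=1)=1 G1=G0=1 G2=G4=1 G3=G0|G2=1|1=1 G4=G3|G0=1|1=1 -> 11111
Step 6: G0=(1+1>=1)=1 G1=G0=1 G2=G4=1 G3=G0|G2=1|1=1 G4=G3|G0=1|1=1 -> 11111
Step 7: G0=(1+1>=1)=1 G1=G0=1 G2=G4=1 G3=G0|G2=1|1=1 G4=G3|G0=1|1=1 -> 11111

11111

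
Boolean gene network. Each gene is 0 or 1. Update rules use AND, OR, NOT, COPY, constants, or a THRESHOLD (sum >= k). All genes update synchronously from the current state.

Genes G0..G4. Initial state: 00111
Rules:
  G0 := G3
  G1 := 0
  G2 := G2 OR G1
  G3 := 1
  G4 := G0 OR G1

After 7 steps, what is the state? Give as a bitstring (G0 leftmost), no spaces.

Step 1: G0=G3=1 G1=0(const) G2=G2|G1=1|0=1 G3=1(const) G4=G0|G1=0|0=0 -> 10110
Step 2: G0=G3=1 G1=0(const) G2=G2|G1=1|0=1 G3=1(const) G4=G0|G1=1|0=1 -> 10111
Step 3: G0=G3=1 G1=0(const) G2=G2|G1=1|0=1 G3=1(const) G4=G0|G1=1|0=1 -> 10111
Step 4: G0=G3=1 G1=0(const) G2=G2|G1=1|0=1 G3=1(const) G4=G0|G1=1|0=1 -> 10111
Step 5: G0=G3=1 G1=0(const) G2=G2|G1=1|0=1 G3=1(const) G4=G0|G1=1|0=1 -> 10111
Step 6: G0=G3=1 G1=0(const) G2=G2|G1=1|0=1 G3=1(const) G4=G0|G1=1|0=1 -> 10111
Step 7: G0=G3=1 G1=0(const) G2=G2|G1=1|0=1 G3=1(const) G4=G0|G1=1|0=1 -> 10111

10111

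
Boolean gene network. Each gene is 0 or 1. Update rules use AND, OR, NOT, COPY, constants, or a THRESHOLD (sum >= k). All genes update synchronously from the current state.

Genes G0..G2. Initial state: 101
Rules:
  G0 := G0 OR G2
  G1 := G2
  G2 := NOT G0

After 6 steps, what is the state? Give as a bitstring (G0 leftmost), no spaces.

Step 1: G0=G0|G2=1|1=1 G1=G2=1 G2=NOT G0=NOT 1=0 -> 110
Step 2: G0=G0|G2=1|0=1 G1=G2=0 G2=NOT G0=NOT 1=0 -> 100
Step 3: G0=G0|G2=1|0=1 G1=G2=0 G2=NOT G0=NOT 1=0 -> 100
Step 4: G0=G0|G2=1|0=1 G1=G2=0 G2=NOT G0=NOT 1=0 -> 100
Step 5: G0=G0|G2=1|0=1 G1=G2=0 G2=NOT G0=NOT 1=0 -> 100
Step 6: G0=G0|G2=1|0=1 G1=G2=0 G2=NOT G0=NOT 1=0 -> 100

100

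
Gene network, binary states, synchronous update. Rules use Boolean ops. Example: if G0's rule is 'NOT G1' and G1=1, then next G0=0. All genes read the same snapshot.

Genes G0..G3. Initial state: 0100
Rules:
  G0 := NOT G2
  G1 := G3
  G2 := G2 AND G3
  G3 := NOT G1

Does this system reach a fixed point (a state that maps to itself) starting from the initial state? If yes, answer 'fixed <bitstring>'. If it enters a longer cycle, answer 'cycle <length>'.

Answer: cycle 4

Derivation:
Step 0: 0100
Step 1: G0=NOT G2=NOT 0=1 G1=G3=0 G2=G2&G3=0&0=0 G3=NOT G1=NOT 1=0 -> 1000
Step 2: G0=NOT G2=NOT 0=1 G1=G3=0 G2=G2&G3=0&0=0 G3=NOT G1=NOT 0=1 -> 1001
Step 3: G0=NOT G2=NOT 0=1 G1=G3=1 G2=G2&G3=0&1=0 G3=NOT G1=NOT 0=1 -> 1101
Step 4: G0=NOT G2=NOT 0=1 G1=G3=1 G2=G2&G3=0&1=0 G3=NOT G1=NOT 1=0 -> 1100
Step 5: G0=NOT G2=NOT 0=1 G1=G3=0 G2=G2&G3=0&0=0 G3=NOT G1=NOT 1=0 -> 1000
Cycle of length 4 starting at step 1 -> no fixed point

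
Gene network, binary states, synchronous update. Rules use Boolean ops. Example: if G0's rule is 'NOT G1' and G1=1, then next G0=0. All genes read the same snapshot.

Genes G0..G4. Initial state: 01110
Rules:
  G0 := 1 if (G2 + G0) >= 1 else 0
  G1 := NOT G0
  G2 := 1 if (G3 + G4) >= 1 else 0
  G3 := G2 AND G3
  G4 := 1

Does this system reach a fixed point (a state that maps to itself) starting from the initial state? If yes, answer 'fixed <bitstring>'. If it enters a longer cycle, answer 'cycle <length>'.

Step 0: 01110
Step 1: G0=(1+0>=1)=1 G1=NOT G0=NOT 0=1 G2=(1+0>=1)=1 G3=G2&G3=1&1=1 G4=1(const) -> 11111
Step 2: G0=(1+1>=1)=1 G1=NOT G0=NOT 1=0 G2=(1+1>=1)=1 G3=G2&G3=1&1=1 G4=1(const) -> 10111
Step 3: G0=(1+1>=1)=1 G1=NOT G0=NOT 1=0 G2=(1+1>=1)=1 G3=G2&G3=1&1=1 G4=1(const) -> 10111
Fixed point reached at step 2: 10111

Answer: fixed 10111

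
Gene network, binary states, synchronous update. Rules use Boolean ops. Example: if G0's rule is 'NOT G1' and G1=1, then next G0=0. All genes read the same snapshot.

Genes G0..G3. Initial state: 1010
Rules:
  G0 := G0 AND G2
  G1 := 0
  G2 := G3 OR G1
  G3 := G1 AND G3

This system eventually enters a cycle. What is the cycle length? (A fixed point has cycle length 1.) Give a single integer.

Step 0: 1010
Step 1: G0=G0&G2=1&1=1 G1=0(const) G2=G3|G1=0|0=0 G3=G1&G3=0&0=0 -> 1000
Step 2: G0=G0&G2=1&0=0 G1=0(const) G2=G3|G1=0|0=0 G3=G1&G3=0&0=0 -> 0000
Step 3: G0=G0&G2=0&0=0 G1=0(const) G2=G3|G1=0|0=0 G3=G1&G3=0&0=0 -> 0000
State from step 3 equals state from step 2 -> cycle length 1

Answer: 1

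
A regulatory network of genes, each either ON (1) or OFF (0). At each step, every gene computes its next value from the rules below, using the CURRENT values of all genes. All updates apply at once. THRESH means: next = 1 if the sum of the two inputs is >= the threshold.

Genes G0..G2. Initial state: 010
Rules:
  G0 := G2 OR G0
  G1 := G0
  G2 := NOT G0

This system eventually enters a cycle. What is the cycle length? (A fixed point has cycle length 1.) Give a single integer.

Step 0: 010
Step 1: G0=G2|G0=0|0=0 G1=G0=0 G2=NOT G0=NOT 0=1 -> 001
Step 2: G0=G2|G0=1|0=1 G1=G0=0 G2=NOT G0=NOT 0=1 -> 101
Step 3: G0=G2|G0=1|1=1 G1=G0=1 G2=NOT G0=NOT 1=0 -> 110
Step 4: G0=G2|G0=0|1=1 G1=G0=1 G2=NOT G0=NOT 1=0 -> 110
State from step 4 equals state from step 3 -> cycle length 1

Answer: 1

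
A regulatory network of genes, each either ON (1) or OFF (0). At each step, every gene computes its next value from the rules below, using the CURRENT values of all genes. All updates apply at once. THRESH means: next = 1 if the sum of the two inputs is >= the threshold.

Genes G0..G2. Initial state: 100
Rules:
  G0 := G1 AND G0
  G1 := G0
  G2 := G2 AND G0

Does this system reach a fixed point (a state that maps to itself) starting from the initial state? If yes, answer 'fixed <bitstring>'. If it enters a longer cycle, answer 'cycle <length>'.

Answer: fixed 000

Derivation:
Step 0: 100
Step 1: G0=G1&G0=0&1=0 G1=G0=1 G2=G2&G0=0&1=0 -> 010
Step 2: G0=G1&G0=1&0=0 G1=G0=0 G2=G2&G0=0&0=0 -> 000
Step 3: G0=G1&G0=0&0=0 G1=G0=0 G2=G2&G0=0&0=0 -> 000
Fixed point reached at step 2: 000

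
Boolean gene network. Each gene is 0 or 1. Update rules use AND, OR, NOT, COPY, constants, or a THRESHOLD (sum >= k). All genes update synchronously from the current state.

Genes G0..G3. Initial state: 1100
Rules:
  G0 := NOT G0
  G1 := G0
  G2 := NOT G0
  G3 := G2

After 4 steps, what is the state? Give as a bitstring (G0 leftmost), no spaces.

Step 1: G0=NOT G0=NOT 1=0 G1=G0=1 G2=NOT G0=NOT 1=0 G3=G2=0 -> 0100
Step 2: G0=NOT G0=NOT 0=1 G1=G0=0 G2=NOT G0=NOT 0=1 G3=G2=0 -> 1010
Step 3: G0=NOT G0=NOT 1=0 G1=G0=1 G2=NOT G0=NOT 1=0 G3=G2=1 -> 0101
Step 4: G0=NOT G0=NOT 0=1 G1=G0=0 G2=NOT G0=NOT 0=1 G3=G2=0 -> 1010

1010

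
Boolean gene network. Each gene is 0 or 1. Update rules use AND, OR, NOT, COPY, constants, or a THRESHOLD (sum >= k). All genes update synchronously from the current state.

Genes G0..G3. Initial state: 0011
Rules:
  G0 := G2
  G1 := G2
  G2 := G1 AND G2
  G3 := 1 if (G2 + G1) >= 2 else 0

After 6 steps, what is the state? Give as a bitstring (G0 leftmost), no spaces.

Step 1: G0=G2=1 G1=G2=1 G2=G1&G2=0&1=0 G3=(1+0>=2)=0 -> 1100
Step 2: G0=G2=0 G1=G2=0 G2=G1&G2=1&0=0 G3=(0+1>=2)=0 -> 0000
Step 3: G0=G2=0 G1=G2=0 G2=G1&G2=0&0=0 G3=(0+0>=2)=0 -> 0000
Step 4: G0=G2=0 G1=G2=0 G2=G1&G2=0&0=0 G3=(0+0>=2)=0 -> 0000
Step 5: G0=G2=0 G1=G2=0 G2=G1&G2=0&0=0 G3=(0+0>=2)=0 -> 0000
Step 6: G0=G2=0 G1=G2=0 G2=G1&G2=0&0=0 G3=(0+0>=2)=0 -> 0000

0000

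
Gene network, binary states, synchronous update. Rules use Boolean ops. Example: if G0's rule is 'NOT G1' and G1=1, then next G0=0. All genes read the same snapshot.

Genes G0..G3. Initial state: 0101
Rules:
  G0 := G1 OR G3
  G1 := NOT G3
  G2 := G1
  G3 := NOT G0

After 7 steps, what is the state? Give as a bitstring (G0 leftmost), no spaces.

Step 1: G0=G1|G3=1|1=1 G1=NOT G3=NOT 1=0 G2=G1=1 G3=NOT G0=NOT 0=1 -> 1011
Step 2: G0=G1|G3=0|1=1 G1=NOT G3=NOT 1=0 G2=G1=0 G3=NOT G0=NOT 1=0 -> 1000
Step 3: G0=G1|G3=0|0=0 G1=NOT G3=NOT 0=1 G2=G1=0 G3=NOT G0=NOT 1=0 -> 0100
Step 4: G0=G1|G3=1|0=1 G1=NOT G3=NOT 0=1 G2=G1=1 G3=NOT G0=NOT 0=1 -> 1111
Step 5: G0=G1|G3=1|1=1 G1=NOT G3=NOT 1=0 G2=G1=1 G3=NOT G0=NOT 1=0 -> 1010
Step 6: G0=G1|G3=0|0=0 G1=NOT G3=NOT 0=1 G2=G1=0 G3=NOT G0=NOT 1=0 -> 0100
Step 7: G0=G1|G3=1|0=1 G1=NOT G3=NOT 0=1 G2=G1=1 G3=NOT G0=NOT 0=1 -> 1111

1111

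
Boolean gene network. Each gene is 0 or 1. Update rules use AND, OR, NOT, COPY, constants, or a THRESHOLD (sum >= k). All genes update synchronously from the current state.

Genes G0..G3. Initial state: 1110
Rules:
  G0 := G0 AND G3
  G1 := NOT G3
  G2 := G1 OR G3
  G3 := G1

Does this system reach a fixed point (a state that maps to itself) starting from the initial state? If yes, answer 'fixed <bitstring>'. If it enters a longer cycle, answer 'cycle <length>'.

Step 0: 1110
Step 1: G0=G0&G3=1&0=0 G1=NOT G3=NOT 0=1 G2=G1|G3=1|0=1 G3=G1=1 -> 0111
Step 2: G0=G0&G3=0&1=0 G1=NOT G3=NOT 1=0 G2=G1|G3=1|1=1 G3=G1=1 -> 0011
Step 3: G0=G0&G3=0&1=0 G1=NOT G3=NOT 1=0 G2=G1|G3=0|1=1 G3=G1=0 -> 0010
Step 4: G0=G0&G3=0&0=0 G1=NOT G3=NOT 0=1 G2=G1|G3=0|0=0 G3=G1=0 -> 0100
Step 5: G0=G0&G3=0&0=0 G1=NOT G3=NOT 0=1 G2=G1|G3=1|0=1 G3=G1=1 -> 0111
Cycle of length 4 starting at step 1 -> no fixed point

Answer: cycle 4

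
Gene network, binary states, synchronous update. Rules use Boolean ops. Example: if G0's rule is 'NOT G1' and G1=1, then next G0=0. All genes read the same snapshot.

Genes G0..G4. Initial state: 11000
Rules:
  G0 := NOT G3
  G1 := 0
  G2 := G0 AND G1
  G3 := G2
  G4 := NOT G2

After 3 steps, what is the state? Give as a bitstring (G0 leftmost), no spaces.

Step 1: G0=NOT G3=NOT 0=1 G1=0(const) G2=G0&G1=1&1=1 G3=G2=0 G4=NOT G2=NOT 0=1 -> 10101
Step 2: G0=NOT G3=NOT 0=1 G1=0(const) G2=G0&G1=1&0=0 G3=G2=1 G4=NOT G2=NOT 1=0 -> 10010
Step 3: G0=NOT G3=NOT 1=0 G1=0(const) G2=G0&G1=1&0=0 G3=G2=0 G4=NOT G2=NOT 0=1 -> 00001

00001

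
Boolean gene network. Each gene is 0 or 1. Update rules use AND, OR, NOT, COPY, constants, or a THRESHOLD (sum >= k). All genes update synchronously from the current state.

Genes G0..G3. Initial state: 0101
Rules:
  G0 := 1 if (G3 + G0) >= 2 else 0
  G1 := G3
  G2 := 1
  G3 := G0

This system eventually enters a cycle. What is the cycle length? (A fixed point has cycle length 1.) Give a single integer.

Step 0: 0101
Step 1: G0=(1+0>=2)=0 G1=G3=1 G2=1(const) G3=G0=0 -> 0110
Step 2: G0=(0+0>=2)=0 G1=G3=0 G2=1(const) G3=G0=0 -> 0010
Step 3: G0=(0+0>=2)=0 G1=G3=0 G2=1(const) G3=G0=0 -> 0010
State from step 3 equals state from step 2 -> cycle length 1

Answer: 1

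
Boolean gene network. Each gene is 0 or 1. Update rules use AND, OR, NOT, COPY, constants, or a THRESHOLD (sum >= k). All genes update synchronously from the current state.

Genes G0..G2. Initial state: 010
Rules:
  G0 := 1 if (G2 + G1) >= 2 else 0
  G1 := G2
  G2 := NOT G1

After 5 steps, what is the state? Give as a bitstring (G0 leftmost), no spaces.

Step 1: G0=(0+1>=2)=0 G1=G2=0 G2=NOT G1=NOT 1=0 -> 000
Step 2: G0=(0+0>=2)=0 G1=G2=0 G2=NOT G1=NOT 0=1 -> 001
Step 3: G0=(1+0>=2)=0 G1=G2=1 G2=NOT G1=NOT 0=1 -> 011
Step 4: G0=(1+1>=2)=1 G1=G2=1 G2=NOT G1=NOT 1=0 -> 110
Step 5: G0=(0+1>=2)=0 G1=G2=0 G2=NOT G1=NOT 1=0 -> 000

000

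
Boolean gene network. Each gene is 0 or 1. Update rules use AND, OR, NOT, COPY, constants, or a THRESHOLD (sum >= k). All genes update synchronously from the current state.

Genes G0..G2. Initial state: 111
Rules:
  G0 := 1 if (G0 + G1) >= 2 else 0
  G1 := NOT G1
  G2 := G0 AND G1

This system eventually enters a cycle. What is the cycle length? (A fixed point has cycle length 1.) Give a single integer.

Step 0: 111
Step 1: G0=(1+1>=2)=1 G1=NOT G1=NOT 1=0 G2=G0&G1=1&1=1 -> 101
Step 2: G0=(1+0>=2)=0 G1=NOT G1=NOT 0=1 G2=G0&G1=1&0=0 -> 010
Step 3: G0=(0+1>=2)=0 G1=NOT G1=NOT 1=0 G2=G0&G1=0&1=0 -> 000
Step 4: G0=(0+0>=2)=0 G1=NOT G1=NOT 0=1 G2=G0&G1=0&0=0 -> 010
State from step 4 equals state from step 2 -> cycle length 2

Answer: 2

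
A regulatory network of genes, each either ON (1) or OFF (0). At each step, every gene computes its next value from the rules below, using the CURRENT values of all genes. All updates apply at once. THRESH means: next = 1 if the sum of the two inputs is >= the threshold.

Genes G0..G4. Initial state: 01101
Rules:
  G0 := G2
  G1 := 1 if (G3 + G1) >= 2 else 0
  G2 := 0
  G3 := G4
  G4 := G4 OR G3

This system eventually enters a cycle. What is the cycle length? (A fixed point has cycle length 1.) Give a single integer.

Answer: 1

Derivation:
Step 0: 01101
Step 1: G0=G2=1 G1=(0+1>=2)=0 G2=0(const) G3=G4=1 G4=G4|G3=1|0=1 -> 10011
Step 2: G0=G2=0 G1=(1+0>=2)=0 G2=0(const) G3=G4=1 G4=G4|G3=1|1=1 -> 00011
Step 3: G0=G2=0 G1=(1+0>=2)=0 G2=0(const) G3=G4=1 G4=G4|G3=1|1=1 -> 00011
State from step 3 equals state from step 2 -> cycle length 1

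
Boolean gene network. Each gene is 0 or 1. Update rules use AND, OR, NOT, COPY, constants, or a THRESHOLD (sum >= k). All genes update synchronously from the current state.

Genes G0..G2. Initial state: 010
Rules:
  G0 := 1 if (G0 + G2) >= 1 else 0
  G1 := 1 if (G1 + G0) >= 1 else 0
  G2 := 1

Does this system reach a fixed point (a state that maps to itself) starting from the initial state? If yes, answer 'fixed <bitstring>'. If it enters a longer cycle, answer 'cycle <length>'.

Step 0: 010
Step 1: G0=(0+0>=1)=0 G1=(1+0>=1)=1 G2=1(const) -> 011
Step 2: G0=(0+1>=1)=1 G1=(1+0>=1)=1 G2=1(const) -> 111
Step 3: G0=(1+1>=1)=1 G1=(1+1>=1)=1 G2=1(const) -> 111
Fixed point reached at step 2: 111

Answer: fixed 111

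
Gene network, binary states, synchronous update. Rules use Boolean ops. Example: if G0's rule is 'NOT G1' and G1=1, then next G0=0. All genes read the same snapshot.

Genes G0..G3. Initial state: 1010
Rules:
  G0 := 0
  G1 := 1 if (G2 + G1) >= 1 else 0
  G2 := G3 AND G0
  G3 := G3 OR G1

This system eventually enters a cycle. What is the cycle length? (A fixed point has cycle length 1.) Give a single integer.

Answer: 1

Derivation:
Step 0: 1010
Step 1: G0=0(const) G1=(1+0>=1)=1 G2=G3&G0=0&1=0 G3=G3|G1=0|0=0 -> 0100
Step 2: G0=0(const) G1=(0+1>=1)=1 G2=G3&G0=0&0=0 G3=G3|G1=0|1=1 -> 0101
Step 3: G0=0(const) G1=(0+1>=1)=1 G2=G3&G0=1&0=0 G3=G3|G1=1|1=1 -> 0101
State from step 3 equals state from step 2 -> cycle length 1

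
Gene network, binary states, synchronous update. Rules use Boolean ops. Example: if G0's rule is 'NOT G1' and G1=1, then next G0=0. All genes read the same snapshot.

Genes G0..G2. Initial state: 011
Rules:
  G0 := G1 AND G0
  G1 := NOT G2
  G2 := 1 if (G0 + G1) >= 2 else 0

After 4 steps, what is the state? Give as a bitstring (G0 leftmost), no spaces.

Step 1: G0=G1&G0=1&0=0 G1=NOT G2=NOT 1=0 G2=(0+1>=2)=0 -> 000
Step 2: G0=G1&G0=0&0=0 G1=NOT G2=NOT 0=1 G2=(0+0>=2)=0 -> 010
Step 3: G0=G1&G0=1&0=0 G1=NOT G2=NOT 0=1 G2=(0+1>=2)=0 -> 010
Step 4: G0=G1&G0=1&0=0 G1=NOT G2=NOT 0=1 G2=(0+1>=2)=0 -> 010

010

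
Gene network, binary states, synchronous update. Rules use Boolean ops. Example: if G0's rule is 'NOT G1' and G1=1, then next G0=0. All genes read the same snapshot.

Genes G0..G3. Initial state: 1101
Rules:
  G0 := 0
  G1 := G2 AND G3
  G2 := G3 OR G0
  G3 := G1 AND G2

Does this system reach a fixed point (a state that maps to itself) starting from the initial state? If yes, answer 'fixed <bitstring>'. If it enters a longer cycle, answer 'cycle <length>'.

Answer: fixed 0000

Derivation:
Step 0: 1101
Step 1: G0=0(const) G1=G2&G3=0&1=0 G2=G3|G0=1|1=1 G3=G1&G2=1&0=0 -> 0010
Step 2: G0=0(const) G1=G2&G3=1&0=0 G2=G3|G0=0|0=0 G3=G1&G2=0&1=0 -> 0000
Step 3: G0=0(const) G1=G2&G3=0&0=0 G2=G3|G0=0|0=0 G3=G1&G2=0&0=0 -> 0000
Fixed point reached at step 2: 0000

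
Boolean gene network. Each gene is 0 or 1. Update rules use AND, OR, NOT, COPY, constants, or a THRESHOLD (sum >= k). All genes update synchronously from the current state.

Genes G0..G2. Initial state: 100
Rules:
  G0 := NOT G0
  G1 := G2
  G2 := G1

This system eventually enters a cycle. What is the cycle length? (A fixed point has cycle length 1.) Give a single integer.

Answer: 2

Derivation:
Step 0: 100
Step 1: G0=NOT G0=NOT 1=0 G1=G2=0 G2=G1=0 -> 000
Step 2: G0=NOT G0=NOT 0=1 G1=G2=0 G2=G1=0 -> 100
State from step 2 equals state from step 0 -> cycle length 2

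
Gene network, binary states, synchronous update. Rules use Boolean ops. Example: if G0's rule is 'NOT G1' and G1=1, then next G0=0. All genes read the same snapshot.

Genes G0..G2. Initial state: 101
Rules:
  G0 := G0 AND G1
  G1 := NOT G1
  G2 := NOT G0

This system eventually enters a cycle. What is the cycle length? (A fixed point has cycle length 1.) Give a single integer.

Answer: 2

Derivation:
Step 0: 101
Step 1: G0=G0&G1=1&0=0 G1=NOT G1=NOT 0=1 G2=NOT G0=NOT 1=0 -> 010
Step 2: G0=G0&G1=0&1=0 G1=NOT G1=NOT 1=0 G2=NOT G0=NOT 0=1 -> 001
Step 3: G0=G0&G1=0&0=0 G1=NOT G1=NOT 0=1 G2=NOT G0=NOT 0=1 -> 011
Step 4: G0=G0&G1=0&1=0 G1=NOT G1=NOT 1=0 G2=NOT G0=NOT 0=1 -> 001
State from step 4 equals state from step 2 -> cycle length 2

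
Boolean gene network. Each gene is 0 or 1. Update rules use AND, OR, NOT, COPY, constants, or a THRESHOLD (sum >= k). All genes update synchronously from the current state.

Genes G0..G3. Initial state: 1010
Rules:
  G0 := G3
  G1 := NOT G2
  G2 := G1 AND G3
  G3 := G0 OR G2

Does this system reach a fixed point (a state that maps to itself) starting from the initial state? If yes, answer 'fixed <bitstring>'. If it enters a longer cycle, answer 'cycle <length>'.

Answer: cycle 4

Derivation:
Step 0: 1010
Step 1: G0=G3=0 G1=NOT G2=NOT 1=0 G2=G1&G3=0&0=0 G3=G0|G2=1|1=1 -> 0001
Step 2: G0=G3=1 G1=NOT G2=NOT 0=1 G2=G1&G3=0&1=0 G3=G0|G2=0|0=0 -> 1100
Step 3: G0=G3=0 G1=NOT G2=NOT 0=1 G2=G1&G3=1&0=0 G3=G0|G2=1|0=1 -> 0101
Step 4: G0=G3=1 G1=NOT G2=NOT 0=1 G2=G1&G3=1&1=1 G3=G0|G2=0|0=0 -> 1110
Step 5: G0=G3=0 G1=NOT G2=NOT 1=0 G2=G1&G3=1&0=0 G3=G0|G2=1|1=1 -> 0001
Cycle of length 4 starting at step 1 -> no fixed point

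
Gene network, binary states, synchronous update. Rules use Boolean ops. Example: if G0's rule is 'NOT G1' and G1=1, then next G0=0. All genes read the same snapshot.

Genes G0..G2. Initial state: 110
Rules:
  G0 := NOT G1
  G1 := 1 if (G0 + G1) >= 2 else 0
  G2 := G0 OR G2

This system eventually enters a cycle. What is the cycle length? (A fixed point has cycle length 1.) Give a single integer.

Answer: 1

Derivation:
Step 0: 110
Step 1: G0=NOT G1=NOT 1=0 G1=(1+1>=2)=1 G2=G0|G2=1|0=1 -> 011
Step 2: G0=NOT G1=NOT 1=0 G1=(0+1>=2)=0 G2=G0|G2=0|1=1 -> 001
Step 3: G0=NOT G1=NOT 0=1 G1=(0+0>=2)=0 G2=G0|G2=0|1=1 -> 101
Step 4: G0=NOT G1=NOT 0=1 G1=(1+0>=2)=0 G2=G0|G2=1|1=1 -> 101
State from step 4 equals state from step 3 -> cycle length 1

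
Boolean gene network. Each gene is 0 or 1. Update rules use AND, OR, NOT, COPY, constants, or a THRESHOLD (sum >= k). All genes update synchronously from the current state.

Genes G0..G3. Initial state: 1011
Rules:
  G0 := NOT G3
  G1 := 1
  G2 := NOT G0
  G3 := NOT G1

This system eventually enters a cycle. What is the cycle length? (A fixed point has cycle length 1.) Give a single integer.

Step 0: 1011
Step 1: G0=NOT G3=NOT 1=0 G1=1(const) G2=NOT G0=NOT 1=0 G3=NOT G1=NOT 0=1 -> 0101
Step 2: G0=NOT G3=NOT 1=0 G1=1(const) G2=NOT G0=NOT 0=1 G3=NOT G1=NOT 1=0 -> 0110
Step 3: G0=NOT G3=NOT 0=1 G1=1(const) G2=NOT G0=NOT 0=1 G3=NOT G1=NOT 1=0 -> 1110
Step 4: G0=NOT G3=NOT 0=1 G1=1(const) G2=NOT G0=NOT 1=0 G3=NOT G1=NOT 1=0 -> 1100
Step 5: G0=NOT G3=NOT 0=1 G1=1(const) G2=NOT G0=NOT 1=0 G3=NOT G1=NOT 1=0 -> 1100
State from step 5 equals state from step 4 -> cycle length 1

Answer: 1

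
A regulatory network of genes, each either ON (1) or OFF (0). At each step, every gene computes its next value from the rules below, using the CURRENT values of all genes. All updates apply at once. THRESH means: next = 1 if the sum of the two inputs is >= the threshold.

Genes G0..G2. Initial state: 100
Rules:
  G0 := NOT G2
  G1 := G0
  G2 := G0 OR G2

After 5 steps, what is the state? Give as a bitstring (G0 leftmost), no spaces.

Step 1: G0=NOT G2=NOT 0=1 G1=G0=1 G2=G0|G2=1|0=1 -> 111
Step 2: G0=NOT G2=NOT 1=0 G1=G0=1 G2=G0|G2=1|1=1 -> 011
Step 3: G0=NOT G2=NOT 1=0 G1=G0=0 G2=G0|G2=0|1=1 -> 001
Step 4: G0=NOT G2=NOT 1=0 G1=G0=0 G2=G0|G2=0|1=1 -> 001
Step 5: G0=NOT G2=NOT 1=0 G1=G0=0 G2=G0|G2=0|1=1 -> 001

001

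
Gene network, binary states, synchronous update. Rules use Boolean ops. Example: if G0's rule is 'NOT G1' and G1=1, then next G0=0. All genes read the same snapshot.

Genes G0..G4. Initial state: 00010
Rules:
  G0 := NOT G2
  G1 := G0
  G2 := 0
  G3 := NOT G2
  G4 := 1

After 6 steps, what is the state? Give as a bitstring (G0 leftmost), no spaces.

Step 1: G0=NOT G2=NOT 0=1 G1=G0=0 G2=0(const) G3=NOT G2=NOT 0=1 G4=1(const) -> 10011
Step 2: G0=NOT G2=NOT 0=1 G1=G0=1 G2=0(const) G3=NOT G2=NOT 0=1 G4=1(const) -> 11011
Step 3: G0=NOT G2=NOT 0=1 G1=G0=1 G2=0(const) G3=NOT G2=NOT 0=1 G4=1(const) -> 11011
Step 4: G0=NOT G2=NOT 0=1 G1=G0=1 G2=0(const) G3=NOT G2=NOT 0=1 G4=1(const) -> 11011
Step 5: G0=NOT G2=NOT 0=1 G1=G0=1 G2=0(const) G3=NOT G2=NOT 0=1 G4=1(const) -> 11011
Step 6: G0=NOT G2=NOT 0=1 G1=G0=1 G2=0(const) G3=NOT G2=NOT 0=1 G4=1(const) -> 11011

11011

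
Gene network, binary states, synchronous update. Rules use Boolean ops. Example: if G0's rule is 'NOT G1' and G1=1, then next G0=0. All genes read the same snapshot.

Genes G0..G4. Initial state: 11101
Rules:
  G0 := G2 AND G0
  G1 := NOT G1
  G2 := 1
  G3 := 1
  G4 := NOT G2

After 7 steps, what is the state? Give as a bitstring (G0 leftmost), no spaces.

Step 1: G0=G2&G0=1&1=1 G1=NOT G1=NOT 1=0 G2=1(const) G3=1(const) G4=NOT G2=NOT 1=0 -> 10110
Step 2: G0=G2&G0=1&1=1 G1=NOT G1=NOT 0=1 G2=1(const) G3=1(const) G4=NOT G2=NOT 1=0 -> 11110
Step 3: G0=G2&G0=1&1=1 G1=NOT G1=NOT 1=0 G2=1(const) G3=1(const) G4=NOT G2=NOT 1=0 -> 10110
Step 4: G0=G2&G0=1&1=1 G1=NOT G1=NOT 0=1 G2=1(const) G3=1(const) G4=NOT G2=NOT 1=0 -> 11110
Step 5: G0=G2&G0=1&1=1 G1=NOT G1=NOT 1=0 G2=1(const) G3=1(const) G4=NOT G2=NOT 1=0 -> 10110
Step 6: G0=G2&G0=1&1=1 G1=NOT G1=NOT 0=1 G2=1(const) G3=1(const) G4=NOT G2=NOT 1=0 -> 11110
Step 7: G0=G2&G0=1&1=1 G1=NOT G1=NOT 1=0 G2=1(const) G3=1(const) G4=NOT G2=NOT 1=0 -> 10110

10110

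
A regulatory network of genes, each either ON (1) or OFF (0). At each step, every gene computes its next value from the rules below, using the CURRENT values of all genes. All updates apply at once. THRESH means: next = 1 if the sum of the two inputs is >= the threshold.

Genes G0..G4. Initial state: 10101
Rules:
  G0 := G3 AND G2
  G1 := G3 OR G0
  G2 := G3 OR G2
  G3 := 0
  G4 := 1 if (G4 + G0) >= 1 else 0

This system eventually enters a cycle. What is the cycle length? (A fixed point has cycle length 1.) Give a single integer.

Answer: 1

Derivation:
Step 0: 10101
Step 1: G0=G3&G2=0&1=0 G1=G3|G0=0|1=1 G2=G3|G2=0|1=1 G3=0(const) G4=(1+1>=1)=1 -> 01101
Step 2: G0=G3&G2=0&1=0 G1=G3|G0=0|0=0 G2=G3|G2=0|1=1 G3=0(const) G4=(1+0>=1)=1 -> 00101
Step 3: G0=G3&G2=0&1=0 G1=G3|G0=0|0=0 G2=G3|G2=0|1=1 G3=0(const) G4=(1+0>=1)=1 -> 00101
State from step 3 equals state from step 2 -> cycle length 1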